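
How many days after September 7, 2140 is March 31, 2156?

Sep 7, 2140 → Sep 7, 2141: 365 days.
Sep 7, 2141 → Sep 7, 2142: 365 days.
Sep 7, 2142 → Sep 7, 2143: 365 days.
Sep 7, 2143 → Sep 7, 2144: 366 days (Feb 29, 2144 is in that span).
Sep 7, 2144 → Sep 7, 2145: 365 days.
Sep 7, 2145 → Sep 7, 2146: 365 days.
Sep 7, 2146 → Sep 7, 2147: 365 days.
Sep 7, 2147 → Sep 7, 2148: 366 days (Feb 29, 2148 is in that span).
Sep 7, 2148 → Sep 7, 2149: 365 days.
Sep 7, 2149 → Sep 7, 2150: 365 days.
Sep 7, 2150 → Sep 7, 2151: 365 days.
Sep 7, 2151 → Sep 7, 2152: 366 days (Feb 29, 2152 is in that span).
Sep 7, 2152 → Sep 7, 2153: 365 days.
Sep 7, 2153 → Sep 7, 2154: 365 days.
Sep 7, 2154 → Sep 7, 2155: 365 days.
Sep 7, 2155 → Oct 7, 2155: 30 days (September has 30).
Oct 7, 2155 → Nov 7, 2155: 31 days (October has 31).
Nov 7, 2155 → Dec 7, 2155: 30 days (November has 30).
Dec 7, 2155 → Jan 7, 2156: 31 days (December has 31).
Jan 7, 2156 → Feb 7, 2156: 31 days (January has 31).
Feb 7, 2156 → Mar 7, 2156: 29 days (February has 29).
Mar 7, 2156 → Mar 31, 2156: 24 days.
Total: 5684 days.

5684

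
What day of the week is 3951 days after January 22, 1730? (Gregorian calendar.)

Wednesday

First find the weekday of Jan 22, 1730. Doomsday rule: the anchor day for the 1700s is Sunday. For year 30: 30÷12 = 2 r 6, and 6÷4 = 1, so 2+6+1 = 9.
Sunday + 9 ≡ Tuesday — that's 1730's doomsday.
In January the doomsday date is Jan 3 (1730 is not a leap year).
Jan 22 is 19 days after Jan 3; 19 mod 7 = 5, so Tuesday + 5 = Sunday.
3951 mod 7 = 3, so 3951 days after a Sunday is Sunday + 3 = Wednesday.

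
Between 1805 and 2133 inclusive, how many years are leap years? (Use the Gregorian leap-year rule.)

Multiples of 4 in [1805,2133]: 82.
Of those, multiples of 100: 3 (not leap unless ÷400).
Multiples of 400: 1.
Leap years = 82 − 3 + 1 = 80.

80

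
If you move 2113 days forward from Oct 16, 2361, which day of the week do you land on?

Oct 16, 2361 is a Monday.
2113 mod 7 = 6, so 2113 days after a Monday is Monday + 6 = Sunday.

Sunday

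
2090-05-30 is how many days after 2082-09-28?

2801

Sep 28, 2082 → Sep 28, 2083: 365 days.
Sep 28, 2083 → Sep 28, 2084: 366 days (Feb 29, 2084 is in that span).
Sep 28, 2084 → Sep 28, 2085: 365 days.
Sep 28, 2085 → Sep 28, 2086: 365 days.
Sep 28, 2086 → Sep 28, 2087: 365 days.
Sep 28, 2087 → Sep 28, 2088: 366 days (Feb 29, 2088 is in that span).
Sep 28, 2088 → Sep 28, 2089: 365 days.
Sep 28, 2089 → Oct 28, 2089: 30 days (September has 30).
Oct 28, 2089 → Nov 28, 2089: 31 days (October has 31).
Nov 28, 2089 → Dec 28, 2089: 30 days (November has 30).
Dec 28, 2089 → Jan 28, 2090: 31 days (December has 31).
Jan 28, 2090 → Feb 28, 2090: 31 days (January has 31).
Feb 28, 2090 → Mar 28, 2090: 28 days (February has 28).
Mar 28, 2090 → Apr 28, 2090: 31 days (March has 31).
Apr 28, 2090 → May 28, 2090: 30 days (April has 30).
May 28, 2090 → May 30, 2090: 2 days.
Total: 2801 days.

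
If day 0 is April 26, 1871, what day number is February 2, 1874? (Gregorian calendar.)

Apr 26, 1871 → Apr 26, 1872: 366 days (Feb 29, 1872 is in that span).
Apr 26, 1872 → Apr 26, 1873: 365 days.
Apr 26, 1873 → May 26, 1873: 30 days (April has 30).
May 26, 1873 → Jun 26, 1873: 31 days (May has 31).
Jun 26, 1873 → Jul 26, 1873: 30 days (June has 30).
Jul 26, 1873 → Aug 26, 1873: 31 days (July has 31).
Aug 26, 1873 → Sep 26, 1873: 31 days (August has 31).
Sep 26, 1873 → Oct 26, 1873: 30 days (September has 30).
Oct 26, 1873 → Nov 26, 1873: 31 days (October has 31).
Nov 26, 1873 → Dec 26, 1873: 30 days (November has 30).
Dec 26, 1873 → Jan 26, 1874: 31 days (December has 31).
Jan 26, 1874 → Feb 2, 1874: 7 days.
Total: 1013 days.

1013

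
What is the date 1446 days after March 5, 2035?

February 18, 2039

+366 (one year; includes Feb 29, 2036) → Mar 5, 2036 (1080 left).
+365 (one year) → Mar 5, 2037 (715 left).
+365 (one year) → Mar 5, 2038 (350 left).
Mar has 31 days: +27 → Apr 1, 2038 (323 left).
Apr has 30 days: +30 → May 1, 2038 (293 left).
May has 31 days: +31 → Jun 1, 2038 (262 left).
Jun has 30 days: +30 → Jul 1, 2038 (232 left).
Jul has 31 days: +31 → Aug 1, 2038 (201 left).
Aug has 31 days: +31 → Sep 1, 2038 (170 left).
Sep has 30 days: +30 → Oct 1, 2038 (140 left).
Oct has 31 days: +31 → Nov 1, 2038 (109 left).
Nov has 30 days: +30 → Dec 1, 2038 (79 left).
Dec has 31 days: +31 → Jan 1, 2039 (48 left).
Jan has 31 days: +31 → Feb 1, 2039 (17 left).
+17 → Feb 18, 2039.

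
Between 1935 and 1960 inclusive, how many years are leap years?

Multiples of 4 in [1935,1960]: 7.
Of those, multiples of 100: 0 (not leap unless ÷400).
Multiples of 400: 0.
Leap years = 7 − 0 + 0 = 7.

7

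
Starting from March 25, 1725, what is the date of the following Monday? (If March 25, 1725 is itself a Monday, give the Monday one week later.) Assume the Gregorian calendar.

March 26, 1725

Mar 25, 1725 is a Sunday.
From Sunday to the next Monday is 1 day.
Mar 25, 1725 + 1 = Mar 26, 1725.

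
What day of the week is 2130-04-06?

Doomsday rule: the anchor day for the 2100s is Sunday. For year 30: 30÷12 = 2 r 6, and 6÷4 = 1, so 2+6+1 = 9.
Sunday + 9 ≡ Tuesday — that's 2130's doomsday.
In April the doomsday date is Apr 4.
Apr 6 is 2 days after Apr 4; 2 mod 7 = 2, so Tuesday + 2 = Thursday.

Thursday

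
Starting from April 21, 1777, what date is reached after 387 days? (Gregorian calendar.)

May 13, 1778

Apr has 30 days: +10 → May 1, 1777 (377 left).
May has 31 days: +31 → Jun 1, 1777 (346 left).
Jun has 30 days: +30 → Jul 1, 1777 (316 left).
Jul has 31 days: +31 → Aug 1, 1777 (285 left).
Aug has 31 days: +31 → Sep 1, 1777 (254 left).
Sep has 30 days: +30 → Oct 1, 1777 (224 left).
Oct has 31 days: +31 → Nov 1, 1777 (193 left).
Nov has 30 days: +30 → Dec 1, 1777 (163 left).
Dec has 31 days: +31 → Jan 1, 1778 (132 left).
Jan has 31 days: +31 → Feb 1, 1778 (101 left).
Feb has 28 days: +28 → Mar 1, 1778 (73 left).
Mar has 31 days: +31 → Apr 1, 1778 (42 left).
Apr has 30 days: +30 → May 1, 1778 (12 left).
+12 → May 13, 1778.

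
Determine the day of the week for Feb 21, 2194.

Friday

January 1, 2194 is a Wednesday.
Jan 1, 2194 → Feb 1, 2194: 31 days (January has 31).
Feb 1, 2194 → Feb 21, 2194: 20 days.
Total: 51 days.
51 mod 7 = 2, so Wednesday + 2 = Friday.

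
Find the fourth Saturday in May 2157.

May 1, 2157 is a Sunday.
The first Saturday is therefore May 7 (6 days later).
The fourth Saturday is 7 + 3×7 = May 28.

May 28, 2157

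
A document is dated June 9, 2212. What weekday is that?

Doomsday rule: the anchor day for the 2200s is Friday. For year 12: 12÷12 = 1 r 0, and 0÷4 = 0, so 1+0+0 = 1.
Friday + 1 ≡ Saturday — that's 2212's doomsday.
In June the doomsday date is Jun 6.
Jun 9 is 3 days after Jun 6; 3 mod 7 = 3, so Saturday + 3 = Tuesday.

Tuesday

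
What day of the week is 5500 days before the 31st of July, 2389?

Wednesday

First find the weekday of Jul 31, 2389. Doomsday rule: the anchor day for the 2300s is Wednesday. For year 89: 89÷12 = 7 r 5, and 5÷4 = 1, so 7+5+1 = 13.
Wednesday + 13 ≡ Tuesday — that's 2389's doomsday.
In July the doomsday date is Jul 11.
Jul 31 is 20 days after Jul 11; 20 mod 7 = 6, so Tuesday + 6 = Monday.
5500 mod 7 = 5, so 5500 days before a Monday is Monday − 5 = Wednesday.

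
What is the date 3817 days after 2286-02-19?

August 2, 2296

+365 (one year) → Feb 19, 2287 (3452 left).
+365 (one year) → Feb 19, 2288 (3087 left).
+366 (one year; includes Feb 29, 2288) → Feb 19, 2289 (2721 left).
+365 (one year) → Feb 19, 2290 (2356 left).
+365 (one year) → Feb 19, 2291 (1991 left).
+365 (one year) → Feb 19, 2292 (1626 left).
+366 (one year; includes Feb 29, 2292) → Feb 19, 2293 (1260 left).
+365 (one year) → Feb 19, 2294 (895 left).
+365 (one year) → Feb 19, 2295 (530 left).
+365 (one year) → Feb 19, 2296 (165 left).
Feb has 29 days: +11 → Mar 1, 2296 (154 left).
Mar has 31 days: +31 → Apr 1, 2296 (123 left).
Apr has 30 days: +30 → May 1, 2296 (93 left).
May has 31 days: +31 → Jun 1, 2296 (62 left).
Jun has 30 days: +30 → Jul 1, 2296 (32 left).
Jul has 31 days: +31 → Aug 1, 2296 (1 left).
+1 → Aug 2, 2296.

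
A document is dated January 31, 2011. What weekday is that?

Monday

January 1, 2011 is a Saturday.
Jan 1, 2011 → Jan 31, 2011: 30 days.
Total: 30 days.
30 mod 7 = 2, so Saturday + 2 = Monday.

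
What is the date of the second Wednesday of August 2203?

August 10, 2203

August 1, 2203 is a Monday.
The first Wednesday is therefore August 3 (2 days later).
The second Wednesday is 3 + 1×7 = August 10.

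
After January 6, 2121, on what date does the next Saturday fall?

Jan 6, 2121 is a Monday.
From Monday to the next Saturday is 5 days.
Jan 6, 2121 + 5 = Jan 11, 2121.

January 11, 2121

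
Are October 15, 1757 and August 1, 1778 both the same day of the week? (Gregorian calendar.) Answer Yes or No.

Yes

From Oct 15, 1757 to Aug 1, 1778 is 7595 days.
7595 mod 7 = 0, so they are the same weekday.
(Oct 15, 1757 is a Saturday; Aug 1, 1778 is a Saturday.)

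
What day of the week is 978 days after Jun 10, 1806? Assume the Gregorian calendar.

Jun 10, 1806 is a Tuesday.
978 mod 7 = 5, so 978 days after a Tuesday is Tuesday + 5 = Sunday.

Sunday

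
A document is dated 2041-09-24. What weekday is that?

Doomsday rule: the anchor day for the 2000s is Tuesday. For year 41: 41÷12 = 3 r 5, and 5÷4 = 1, so 3+5+1 = 9.
Tuesday + 9 ≡ Thursday — that's 2041's doomsday.
In September the doomsday date is Sep 5.
Sep 24 is 19 days after Sep 5; 19 mod 7 = 5, so Thursday + 5 = Tuesday.

Tuesday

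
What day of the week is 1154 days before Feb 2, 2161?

Tuesday

Feb 2, 2161 is a Monday.
1154 mod 7 = 6, so 1154 days before a Monday is Monday − 6 = Tuesday.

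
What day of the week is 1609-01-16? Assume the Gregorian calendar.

Friday

Doomsday rule: the anchor day for the 1600s is Tuesday. For year 09: 9÷12 = 0 r 9, and 9÷4 = 2, so 0+9+2 = 11.
Tuesday + 11 ≡ Saturday — that's 1609's doomsday.
In January the doomsday date is Jan 3 (1609 is not a leap year).
Jan 16 is 13 days after Jan 3; 13 mod 7 = 6, so Saturday + 6 = Friday.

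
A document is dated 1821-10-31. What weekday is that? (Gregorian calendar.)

Doomsday rule: the anchor day for the 1800s is Friday. For year 21: 21÷12 = 1 r 9, and 9÷4 = 2, so 1+9+2 = 12.
Friday + 12 ≡ Wednesday — that's 1821's doomsday.
In October the doomsday date is Oct 10.
Oct 31 is 21 days after Oct 10; 21 mod 7 = 0, so Wednesday + 0 = Wednesday.

Wednesday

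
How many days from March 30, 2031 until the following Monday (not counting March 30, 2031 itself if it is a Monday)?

1

Mar 30, 2031 is a Sunday.
From Sunday to the next Monday is 1 day.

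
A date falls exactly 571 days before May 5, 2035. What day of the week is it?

Tuesday

First find the weekday of May 5, 2035. Doomsday rule: the anchor day for the 2000s is Tuesday. For year 35: 35÷12 = 2 r 11, and 11÷4 = 2, so 2+11+2 = 15.
Tuesday + 15 ≡ Wednesday — that's 2035's doomsday.
In May the doomsday date is May 9.
May 5 is 4 days before May 9; 4 mod 7 = 4, so Wednesday − 4 = Saturday.
571 mod 7 = 4, so 571 days before a Saturday is Saturday − 4 = Tuesday.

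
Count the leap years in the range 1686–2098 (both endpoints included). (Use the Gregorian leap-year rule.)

100

Multiples of 4 in [1686,2098]: 103.
Of those, multiples of 100: 4 (not leap unless ÷400).
Multiples of 400: 1.
Leap years = 103 − 4 + 1 = 100.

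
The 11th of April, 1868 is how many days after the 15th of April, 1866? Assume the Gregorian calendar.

Apr 15, 1866 → Apr 15, 1867: 365 days.
Apr 15, 1867 → May 15, 1867: 30 days (April has 30).
May 15, 1867 → Jun 15, 1867: 31 days (May has 31).
Jun 15, 1867 → Jul 15, 1867: 30 days (June has 30).
Jul 15, 1867 → Aug 15, 1867: 31 days (July has 31).
Aug 15, 1867 → Sep 15, 1867: 31 days (August has 31).
Sep 15, 1867 → Oct 15, 1867: 30 days (September has 30).
Oct 15, 1867 → Nov 15, 1867: 31 days (October has 31).
Nov 15, 1867 → Dec 15, 1867: 30 days (November has 30).
Dec 15, 1867 → Jan 15, 1868: 31 days (December has 31).
Jan 15, 1868 → Feb 15, 1868: 31 days (January has 31).
Feb 15, 1868 → Mar 15, 1868: 29 days (February has 29).
Mar 15, 1868 → Apr 11, 1868: 27 days.
Total: 727 days.

727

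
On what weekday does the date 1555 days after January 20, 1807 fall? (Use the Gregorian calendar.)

Wednesday

First find the weekday of Jan 20, 1807. Doomsday rule: the anchor day for the 1800s is Friday. For year 07: 7÷12 = 0 r 7, and 7÷4 = 1, so 0+7+1 = 8.
Friday + 8 ≡ Saturday — that's 1807's doomsday.
In January the doomsday date is Jan 3 (1807 is not a leap year).
Jan 20 is 17 days after Jan 3; 17 mod 7 = 3, so Saturday + 3 = Tuesday.
1555 mod 7 = 1, so 1555 days after a Tuesday is Tuesday + 1 = Wednesday.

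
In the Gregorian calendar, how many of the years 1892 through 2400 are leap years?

124

Multiples of 4 in [1892,2400]: 128.
Of those, multiples of 100: 6 (not leap unless ÷400).
Multiples of 400: 2.
Leap years = 128 − 6 + 2 = 124.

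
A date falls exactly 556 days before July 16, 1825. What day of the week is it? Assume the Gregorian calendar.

Wednesday

First find the weekday of Jul 16, 1825. Doomsday rule: the anchor day for the 1800s is Friday. For year 25: 25÷12 = 2 r 1, and 1÷4 = 0, so 2+1+0 = 3.
Friday + 3 ≡ Monday — that's 1825's doomsday.
In July the doomsday date is Jul 11.
Jul 16 is 5 days after Jul 11; 5 mod 7 = 5, so Monday + 5 = Saturday.
556 mod 7 = 3, so 556 days before a Saturday is Saturday − 3 = Wednesday.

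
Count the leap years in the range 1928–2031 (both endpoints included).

26

Multiples of 4 in [1928,2031]: 26.
Of those, multiples of 100: 1 (not leap unless ÷400).
Multiples of 400: 1.
Leap years = 26 − 1 + 1 = 26.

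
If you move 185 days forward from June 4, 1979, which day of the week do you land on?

Thursday

Jun 4, 1979 is a Monday.
185 mod 7 = 3, so 185 days after a Monday is Monday + 3 = Thursday.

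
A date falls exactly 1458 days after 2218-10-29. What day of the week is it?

Saturday

First find the weekday of Oct 29, 2218. Doomsday rule: the anchor day for the 2200s is Friday. For year 18: 18÷12 = 1 r 6, and 6÷4 = 1, so 1+6+1 = 8.
Friday + 8 ≡ Saturday — that's 2218's doomsday.
In October the doomsday date is Oct 10.
Oct 29 is 19 days after Oct 10; 19 mod 7 = 5, so Saturday + 5 = Thursday.
1458 mod 7 = 2, so 1458 days after a Thursday is Thursday + 2 = Saturday.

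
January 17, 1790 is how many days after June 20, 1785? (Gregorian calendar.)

1672

Jun 20, 1785 → Jun 20, 1786: 365 days.
Jun 20, 1786 → Jun 20, 1787: 365 days.
Jun 20, 1787 → Jun 20, 1788: 366 days (Feb 29, 1788 is in that span).
Jun 20, 1788 → Jun 20, 1789: 365 days.
Jun 20, 1789 → Jul 20, 1789: 30 days (June has 30).
Jul 20, 1789 → Aug 20, 1789: 31 days (July has 31).
Aug 20, 1789 → Sep 20, 1789: 31 days (August has 31).
Sep 20, 1789 → Oct 20, 1789: 30 days (September has 30).
Oct 20, 1789 → Nov 20, 1789: 31 days (October has 31).
Nov 20, 1789 → Dec 20, 1789: 30 days (November has 30).
Dec 20, 1789 → Jan 17, 1790: 28 days.
Total: 1672 days.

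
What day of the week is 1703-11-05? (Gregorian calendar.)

Monday

Doomsday rule: the anchor day for the 1700s is Sunday. For year 03: 3÷12 = 0 r 3, and 3÷4 = 0, so 0+3+0 = 3.
Sunday + 3 ≡ Wednesday — that's 1703's doomsday.
In November the doomsday date is Nov 7.
Nov 5 is 2 days before Nov 7; 2 mod 7 = 2, so Wednesday − 2 = Monday.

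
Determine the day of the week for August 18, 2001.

Doomsday rule: the anchor day for the 2000s is Tuesday. For year 01: 1÷12 = 0 r 1, and 1÷4 = 0, so 0+1+0 = 1.
Tuesday + 1 ≡ Wednesday — that's 2001's doomsday.
In August the doomsday date is Aug 8.
Aug 18 is 10 days after Aug 8; 10 mod 7 = 3, so Wednesday + 3 = Saturday.

Saturday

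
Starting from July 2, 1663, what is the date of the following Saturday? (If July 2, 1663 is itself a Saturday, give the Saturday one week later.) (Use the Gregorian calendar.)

Jul 2, 1663 is a Monday.
From Monday to the next Saturday is 5 days.
Jul 2, 1663 + 5 = Jul 7, 1663.

July 7, 1663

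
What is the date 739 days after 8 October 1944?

October 17, 1946

+365 (one year) → Oct 8, 1945 (374 left).
Oct has 31 days: +24 → Nov 1, 1945 (350 left).
Nov has 30 days: +30 → Dec 1, 1945 (320 left).
Dec has 31 days: +31 → Jan 1, 1946 (289 left).
Jan has 31 days: +31 → Feb 1, 1946 (258 left).
Feb has 28 days: +28 → Mar 1, 1946 (230 left).
Mar has 31 days: +31 → Apr 1, 1946 (199 left).
Apr has 30 days: +30 → May 1, 1946 (169 left).
May has 31 days: +31 → Jun 1, 1946 (138 left).
Jun has 30 days: +30 → Jul 1, 1946 (108 left).
Jul has 31 days: +31 → Aug 1, 1946 (77 left).
Aug has 31 days: +31 → Sep 1, 1946 (46 left).
Sep has 30 days: +30 → Oct 1, 1946 (16 left).
+16 → Oct 17, 1946.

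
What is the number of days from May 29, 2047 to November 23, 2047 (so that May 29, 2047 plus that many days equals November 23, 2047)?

May 29, 2047 → Jun 29, 2047: 31 days (May has 31).
Jun 29, 2047 → Jul 29, 2047: 30 days (June has 30).
Jul 29, 2047 → Aug 29, 2047: 31 days (July has 31).
Aug 29, 2047 → Sep 29, 2047: 31 days (August has 31).
Sep 29, 2047 → Oct 29, 2047: 30 days (September has 30).
Oct 29, 2047 → Nov 23, 2047: 25 days.
Total: 178 days.

178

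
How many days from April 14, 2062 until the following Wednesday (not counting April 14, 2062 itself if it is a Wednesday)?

Apr 14, 2062 is a Friday.
From Friday to the next Wednesday is 5 days.

5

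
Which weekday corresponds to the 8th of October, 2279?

Doomsday rule: the anchor day for the 2200s is Friday. For year 79: 79÷12 = 6 r 7, and 7÷4 = 1, so 6+7+1 = 14.
Friday + 14 ≡ Friday — that's 2279's doomsday.
In October the doomsday date is Oct 10.
Oct 8 is 2 days before Oct 10; 2 mod 7 = 2, so Friday − 2 = Wednesday.

Wednesday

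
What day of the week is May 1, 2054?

Friday

Doomsday rule: the anchor day for the 2000s is Tuesday. For year 54: 54÷12 = 4 r 6, and 6÷4 = 1, so 4+6+1 = 11.
Tuesday + 11 ≡ Saturday — that's 2054's doomsday.
In May the doomsday date is May 9.
May 1 is 8 days before May 9; 8 mod 7 = 1, so Saturday − 1 = Friday.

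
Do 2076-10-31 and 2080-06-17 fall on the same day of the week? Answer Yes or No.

No

From Oct 31, 2076 to Jun 17, 2080 is 1325 days.
1325 mod 7 = 2, so they are different weekdays.
(Oct 31, 2076 is a Saturday; Jun 17, 2080 is a Monday.)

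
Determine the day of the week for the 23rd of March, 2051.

Thursday

January 1, 2051 is a Sunday.
Jan 1, 2051 → Feb 1, 2051: 31 days (January has 31).
Feb 1, 2051 → Mar 1, 2051: 28 days (February has 28).
Mar 1, 2051 → Mar 23, 2051: 22 days.
Total: 81 days.
81 mod 7 = 4, so Sunday + 4 = Thursday.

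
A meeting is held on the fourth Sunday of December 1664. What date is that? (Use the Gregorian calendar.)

December 1, 1664 is a Monday.
The first Sunday is therefore December 7 (6 days later).
The fourth Sunday is 7 + 3×7 = December 28.

December 28, 1664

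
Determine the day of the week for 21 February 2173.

January 1, 2173 is a Friday.
Jan 1, 2173 → Feb 1, 2173: 31 days (January has 31).
Feb 1, 2173 → Feb 21, 2173: 20 days.
Total: 51 days.
51 mod 7 = 2, so Friday + 2 = Sunday.

Sunday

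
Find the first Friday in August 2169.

August 1, 2169 is a Tuesday.
The first Friday is therefore August 4 (3 days later).

August 4, 2169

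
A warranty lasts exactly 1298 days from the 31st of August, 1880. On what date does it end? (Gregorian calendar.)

March 21, 1884

+365 (one year) → Aug 31, 1881 (933 left).
+365 (one year) → Aug 31, 1882 (568 left).
+365 (one year) → Aug 31, 1883 (203 left).
Aug has 31 days: +1 → Sep 1, 1883 (202 left).
Sep has 30 days: +30 → Oct 1, 1883 (172 left).
Oct has 31 days: +31 → Nov 1, 1883 (141 left).
Nov has 30 days: +30 → Dec 1, 1883 (111 left).
Dec has 31 days: +31 → Jan 1, 1884 (80 left).
Jan has 31 days: +31 → Feb 1, 1884 (49 left).
Feb has 29 days: +29 → Mar 1, 1884 (20 left).
+20 → Mar 21, 1884.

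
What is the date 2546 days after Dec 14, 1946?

December 3, 1953

+365 (one year) → Dec 14, 1947 (2181 left).
+366 (one year; includes Feb 29, 1948) → Dec 14, 1948 (1815 left).
+365 (one year) → Dec 14, 1949 (1450 left).
+365 (one year) → Dec 14, 1950 (1085 left).
+365 (one year) → Dec 14, 1951 (720 left).
+366 (one year; includes Feb 29, 1952) → Dec 14, 1952 (354 left).
Dec has 31 days: +18 → Jan 1, 1953 (336 left).
Jan has 31 days: +31 → Feb 1, 1953 (305 left).
Feb has 28 days: +28 → Mar 1, 1953 (277 left).
Mar has 31 days: +31 → Apr 1, 1953 (246 left).
Apr has 30 days: +30 → May 1, 1953 (216 left).
May has 31 days: +31 → Jun 1, 1953 (185 left).
Jun has 30 days: +30 → Jul 1, 1953 (155 left).
Jul has 31 days: +31 → Aug 1, 1953 (124 left).
Aug has 31 days: +31 → Sep 1, 1953 (93 left).
Sep has 30 days: +30 → Oct 1, 1953 (63 left).
Oct has 31 days: +31 → Nov 1, 1953 (32 left).
Nov has 30 days: +30 → Dec 1, 1953 (2 left).
+2 → Dec 3, 1953.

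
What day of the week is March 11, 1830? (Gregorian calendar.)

Doomsday rule: the anchor day for the 1800s is Friday. For year 30: 30÷12 = 2 r 6, and 6÷4 = 1, so 2+6+1 = 9.
Friday + 9 ≡ Sunday — that's 1830's doomsday.
In March the doomsday date is Mar 14.
Mar 11 is 3 days before Mar 14; 3 mod 7 = 3, so Sunday − 3 = Thursday.

Thursday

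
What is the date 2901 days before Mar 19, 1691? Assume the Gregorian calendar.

April 9, 1683

−365 (one year) → Mar 19, 1690 (2536 left).
−365 (one year) → Mar 19, 1689 (2171 left).
−365 (one year) → Mar 19, 1688 (1806 left).
−366 (one year; includes Feb 29, 1688) → Mar 19, 1687 (1440 left).
−365 (one year) → Mar 19, 1686 (1075 left).
−365 (one year) → Mar 19, 1685 (710 left).
−365 (one year) → Mar 19, 1684 (345 left).
−19 → Feb 29, 1684 (end of Feb, 29 days; 326 left).
−29 → Jan 31, 1684 (end of Jan, 31 days; 297 left).
−31 → Dec 31, 1683 (end of Dec, 31 days; 266 left).
−31 → Nov 30, 1683 (end of Nov, 30 days; 235 left).
−30 → Oct 31, 1683 (end of Oct, 31 days; 205 left).
−31 → Sep 30, 1683 (end of Sep, 30 days; 174 left).
−30 → Aug 31, 1683 (end of Aug, 31 days; 144 left).
−31 → Jul 31, 1683 (end of Jul, 31 days; 113 left).
−31 → Jun 30, 1683 (end of Jun, 30 days; 82 left).
−30 → May 31, 1683 (end of May, 31 days; 52 left).
−31 → Apr 30, 1683 (end of Apr, 30 days; 21 left).
−21 → Apr 9, 1683.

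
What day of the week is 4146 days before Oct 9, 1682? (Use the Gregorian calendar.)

Oct 9, 1682 is a Friday.
4146 mod 7 = 2, so 4146 days before a Friday is Friday − 2 = Wednesday.

Wednesday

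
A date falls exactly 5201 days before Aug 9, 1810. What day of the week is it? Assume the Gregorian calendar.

First find the weekday of Aug 9, 1810. Doomsday rule: the anchor day for the 1800s is Friday. For year 10: 10÷12 = 0 r 10, and 10÷4 = 2, so 0+10+2 = 12.
Friday + 12 ≡ Wednesday — that's 1810's doomsday.
In August the doomsday date is Aug 8.
Aug 9 is 1 day after Aug 8; 1 mod 7 = 1, so Wednesday + 1 = Thursday.
5201 mod 7 = 0, so 5201 days before a Thursday is Thursday − 0 = Thursday.

Thursday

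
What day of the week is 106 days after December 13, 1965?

Tuesday

First find the weekday of Dec 13, 1965. Doomsday rule: the anchor day for the 1900s is Wednesday. For year 65: 65÷12 = 5 r 5, and 5÷4 = 1, so 5+5+1 = 11.
Wednesday + 11 ≡ Sunday — that's 1965's doomsday.
In December the doomsday date is Dec 12.
Dec 13 is 1 day after Dec 12; 1 mod 7 = 1, so Sunday + 1 = Monday.
106 mod 7 = 1, so 106 days after a Monday is Monday + 1 = Tuesday.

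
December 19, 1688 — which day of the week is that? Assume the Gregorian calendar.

Sunday

Doomsday rule: the anchor day for the 1600s is Tuesday. For year 88: 88÷12 = 7 r 4, and 4÷4 = 1, so 7+4+1 = 12.
Tuesday + 12 ≡ Sunday — that's 1688's doomsday.
In December the doomsday date is Dec 12.
Dec 19 is 7 days after Dec 12; 7 mod 7 = 0, so Sunday + 0 = Sunday.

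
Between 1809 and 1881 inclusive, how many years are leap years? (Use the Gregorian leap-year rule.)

18

Multiples of 4 in [1809,1881]: 18.
Of those, multiples of 100: 0 (not leap unless ÷400).
Multiples of 400: 0.
Leap years = 18 − 0 + 0 = 18.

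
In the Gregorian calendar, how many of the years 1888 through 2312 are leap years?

Multiples of 4 in [1888,2312]: 107.
Of those, multiples of 100: 5 (not leap unless ÷400).
Multiples of 400: 1.
Leap years = 107 − 5 + 1 = 103.

103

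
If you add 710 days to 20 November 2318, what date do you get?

+365 (one year) → Nov 20, 2319 (345 left).
Nov has 30 days: +11 → Dec 1, 2319 (334 left).
Dec has 31 days: +31 → Jan 1, 2320 (303 left).
Jan has 31 days: +31 → Feb 1, 2320 (272 left).
Feb has 29 days: +29 → Mar 1, 2320 (243 left).
Mar has 31 days: +31 → Apr 1, 2320 (212 left).
Apr has 30 days: +30 → May 1, 2320 (182 left).
May has 31 days: +31 → Jun 1, 2320 (151 left).
Jun has 30 days: +30 → Jul 1, 2320 (121 left).
Jul has 31 days: +31 → Aug 1, 2320 (90 left).
Aug has 31 days: +31 → Sep 1, 2320 (59 left).
Sep has 30 days: +30 → Oct 1, 2320 (29 left).
+29 → Oct 30, 2320.

October 30, 2320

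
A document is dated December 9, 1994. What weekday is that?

Friday

Doomsday rule: the anchor day for the 1900s is Wednesday. For year 94: 94÷12 = 7 r 10, and 10÷4 = 2, so 7+10+2 = 19.
Wednesday + 19 ≡ Monday — that's 1994's doomsday.
In December the doomsday date is Dec 12.
Dec 9 is 3 days before Dec 12; 3 mod 7 = 3, so Monday − 3 = Friday.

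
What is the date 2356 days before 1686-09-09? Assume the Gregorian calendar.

March 28, 1680

−365 (one year) → Sep 9, 1685 (1991 left).
−365 (one year) → Sep 9, 1684 (1626 left).
−366 (one year; includes Feb 29, 1684) → Sep 9, 1683 (1260 left).
−365 (one year) → Sep 9, 1682 (895 left).
−365 (one year) → Sep 9, 1681 (530 left).
−365 (one year) → Sep 9, 1680 (165 left).
−9 → Aug 31, 1680 (end of Aug, 31 days; 156 left).
−31 → Jul 31, 1680 (end of Jul, 31 days; 125 left).
−31 → Jun 30, 1680 (end of Jun, 30 days; 94 left).
−30 → May 31, 1680 (end of May, 31 days; 64 left).
−31 → Apr 30, 1680 (end of Apr, 30 days; 33 left).
−30 → Mar 31, 1680 (end of Mar, 31 days; 3 left).
−3 → Mar 28, 1680.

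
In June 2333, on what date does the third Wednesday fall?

June 21, 2333

June 1, 2333 is a Thursday.
The first Wednesday is therefore June 7 (6 days later).
The third Wednesday is 7 + 2×7 = June 21.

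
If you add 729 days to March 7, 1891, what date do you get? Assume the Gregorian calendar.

March 5, 1893

+366 (one year; includes Feb 29, 1892) → Mar 7, 1892 (363 left).
Mar has 31 days: +25 → Apr 1, 1892 (338 left).
Apr has 30 days: +30 → May 1, 1892 (308 left).
May has 31 days: +31 → Jun 1, 1892 (277 left).
Jun has 30 days: +30 → Jul 1, 1892 (247 left).
Jul has 31 days: +31 → Aug 1, 1892 (216 left).
Aug has 31 days: +31 → Sep 1, 1892 (185 left).
Sep has 30 days: +30 → Oct 1, 1892 (155 left).
Oct has 31 days: +31 → Nov 1, 1892 (124 left).
Nov has 30 days: +30 → Dec 1, 1892 (94 left).
Dec has 31 days: +31 → Jan 1, 1893 (63 left).
Jan has 31 days: +31 → Feb 1, 1893 (32 left).
Feb has 28 days: +28 → Mar 1, 1893 (4 left).
+4 → Mar 5, 1893.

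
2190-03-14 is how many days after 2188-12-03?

466

Dec 3, 2188 → Dec 3, 2189: 365 days.
Dec 3, 2189 → Jan 3, 2190: 31 days (December has 31).
Jan 3, 2190 → Feb 3, 2190: 31 days (January has 31).
Feb 3, 2190 → Mar 3, 2190: 28 days (February has 28).
Mar 3, 2190 → Mar 14, 2190: 11 days.
Total: 466 days.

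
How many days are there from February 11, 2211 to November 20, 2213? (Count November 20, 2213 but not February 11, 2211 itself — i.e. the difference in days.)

Feb 11, 2211 → Feb 11, 2212: 365 days.
Feb 11, 2212 → Feb 11, 2213: 366 days (Feb 29, 2212 is in that span).
Feb 11, 2213 → Mar 11, 2213: 28 days (February has 28).
Mar 11, 2213 → Apr 11, 2213: 31 days (March has 31).
Apr 11, 2213 → May 11, 2213: 30 days (April has 30).
May 11, 2213 → Jun 11, 2213: 31 days (May has 31).
Jun 11, 2213 → Jul 11, 2213: 30 days (June has 30).
Jul 11, 2213 → Aug 11, 2213: 31 days (July has 31).
Aug 11, 2213 → Sep 11, 2213: 31 days (August has 31).
Sep 11, 2213 → Oct 11, 2213: 30 days (September has 30).
Oct 11, 2213 → Nov 11, 2213: 31 days (October has 31).
Nov 11, 2213 → Nov 20, 2213: 9 days.
Total: 1013 days.

1013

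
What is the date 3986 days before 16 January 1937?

February 17, 1926

−366 (one year; includes Feb 29, 1936) → Jan 16, 1936 (3620 left).
−365 (one year) → Jan 16, 1935 (3255 left).
−365 (one year) → Jan 16, 1934 (2890 left).
−365 (one year) → Jan 16, 1933 (2525 left).
−366 (one year; includes Feb 29, 1932) → Jan 16, 1932 (2159 left).
−365 (one year) → Jan 16, 1931 (1794 left).
−365 (one year) → Jan 16, 1930 (1429 left).
−365 (one year) → Jan 16, 1929 (1064 left).
−366 (one year; includes Feb 29, 1928) → Jan 16, 1928 (698 left).
−365 (one year) → Jan 16, 1927 (333 left).
−16 → Dec 31, 1926 (end of Dec, 31 days; 317 left).
−31 → Nov 30, 1926 (end of Nov, 30 days; 286 left).
−30 → Oct 31, 1926 (end of Oct, 31 days; 256 left).
−31 → Sep 30, 1926 (end of Sep, 30 days; 225 left).
−30 → Aug 31, 1926 (end of Aug, 31 days; 195 left).
−31 → Jul 31, 1926 (end of Jul, 31 days; 164 left).
−31 → Jun 30, 1926 (end of Jun, 30 days; 133 left).
−30 → May 31, 1926 (end of May, 31 days; 103 left).
−31 → Apr 30, 1926 (end of Apr, 30 days; 72 left).
−30 → Mar 31, 1926 (end of Mar, 31 days; 42 left).
−31 → Feb 28, 1926 (end of Feb, 28 days; 11 left).
−11 → Feb 17, 1926.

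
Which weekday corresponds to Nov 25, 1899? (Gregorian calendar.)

Doomsday rule: the anchor day for the 1800s is Friday. For year 99: 99÷12 = 8 r 3, and 3÷4 = 0, so 8+3+0 = 11.
Friday + 11 ≡ Tuesday — that's 1899's doomsday.
In November the doomsday date is Nov 7.
Nov 25 is 18 days after Nov 7; 18 mod 7 = 4, so Tuesday + 4 = Saturday.

Saturday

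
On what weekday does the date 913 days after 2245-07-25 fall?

First find the weekday of Jul 25, 2245. Doomsday rule: the anchor day for the 2200s is Friday. For year 45: 45÷12 = 3 r 9, and 9÷4 = 2, so 3+9+2 = 14.
Friday + 14 ≡ Friday — that's 2245's doomsday.
In July the doomsday date is Jul 11.
Jul 25 is 14 days after Jul 11; 14 mod 7 = 0, so Friday + 0 = Friday.
913 mod 7 = 3, so 913 days after a Friday is Friday + 3 = Monday.

Monday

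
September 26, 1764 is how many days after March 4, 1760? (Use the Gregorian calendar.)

1667

Mar 4, 1760 → Mar 4, 1761: 365 days.
Mar 4, 1761 → Mar 4, 1762: 365 days.
Mar 4, 1762 → Mar 4, 1763: 365 days.
Mar 4, 1763 → Mar 4, 1764: 366 days (Feb 29, 1764 is in that span).
Mar 4, 1764 → Apr 4, 1764: 31 days (March has 31).
Apr 4, 1764 → May 4, 1764: 30 days (April has 30).
May 4, 1764 → Jun 4, 1764: 31 days (May has 31).
Jun 4, 1764 → Jul 4, 1764: 30 days (June has 30).
Jul 4, 1764 → Aug 4, 1764: 31 days (July has 31).
Aug 4, 1764 → Sep 4, 1764: 31 days (August has 31).
Sep 4, 1764 → Sep 26, 1764: 22 days.
Total: 1667 days.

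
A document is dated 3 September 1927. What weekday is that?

Saturday

Doomsday rule: the anchor day for the 1900s is Wednesday. For year 27: 27÷12 = 2 r 3, and 3÷4 = 0, so 2+3+0 = 5.
Wednesday + 5 ≡ Monday — that's 1927's doomsday.
In September the doomsday date is Sep 5.
Sep 3 is 2 days before Sep 5; 2 mod 7 = 2, so Monday − 2 = Saturday.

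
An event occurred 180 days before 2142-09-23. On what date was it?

−23 → Aug 31, 2142 (end of Aug, 31 days; 157 left).
−31 → Jul 31, 2142 (end of Jul, 31 days; 126 left).
−31 → Jun 30, 2142 (end of Jun, 30 days; 95 left).
−30 → May 31, 2142 (end of May, 31 days; 65 left).
−31 → Apr 30, 2142 (end of Apr, 30 days; 34 left).
−30 → Mar 31, 2142 (end of Mar, 31 days; 4 left).
−4 → Mar 27, 2142.

March 27, 2142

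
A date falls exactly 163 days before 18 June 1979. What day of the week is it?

Jun 18, 1979 is a Monday.
163 mod 7 = 2, so 163 days before a Monday is Monday − 2 = Saturday.

Saturday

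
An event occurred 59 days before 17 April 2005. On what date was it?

February 17, 2005

−17 → Mar 31, 2005 (end of Mar, 31 days; 42 left).
−31 → Feb 28, 2005 (end of Feb, 28 days; 11 left).
−11 → Feb 17, 2005.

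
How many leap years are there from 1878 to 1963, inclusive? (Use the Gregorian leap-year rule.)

20

Multiples of 4 in [1878,1963]: 21.
Of those, multiples of 100: 1 (not leap unless ÷400).
Multiples of 400: 0.
Leap years = 21 − 1 + 0 = 20.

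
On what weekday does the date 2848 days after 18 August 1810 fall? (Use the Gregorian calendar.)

First find the weekday of Aug 18, 1810. Doomsday rule: the anchor day for the 1800s is Friday. For year 10: 10÷12 = 0 r 10, and 10÷4 = 2, so 0+10+2 = 12.
Friday + 12 ≡ Wednesday — that's 1810's doomsday.
In August the doomsday date is Aug 8.
Aug 18 is 10 days after Aug 8; 10 mod 7 = 3, so Wednesday + 3 = Saturday.
2848 mod 7 = 6, so 2848 days after a Saturday is Saturday + 6 = Friday.

Friday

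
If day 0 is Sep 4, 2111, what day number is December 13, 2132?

Sep 4, 2111 → Sep 4, 2112: 366 days (Feb 29, 2112 is in that span).
Sep 4, 2112 → Sep 4, 2113: 365 days.
Sep 4, 2113 → Sep 4, 2114: 365 days.
Sep 4, 2114 → Sep 4, 2115: 365 days.
Sep 4, 2115 → Sep 4, 2116: 366 days (Feb 29, 2116 is in that span).
Sep 4, 2116 → Sep 4, 2117: 365 days.
Sep 4, 2117 → Sep 4, 2118: 365 days.
Sep 4, 2118 → Sep 4, 2119: 365 days.
Sep 4, 2119 → Sep 4, 2120: 366 days (Feb 29, 2120 is in that span).
Sep 4, 2120 → Sep 4, 2121: 365 days.
Sep 4, 2121 → Sep 4, 2122: 365 days.
Sep 4, 2122 → Sep 4, 2123: 365 days.
Sep 4, 2123 → Sep 4, 2124: 366 days (Feb 29, 2124 is in that span).
Sep 4, 2124 → Sep 4, 2125: 365 days.
Sep 4, 2125 → Sep 4, 2126: 365 days.
Sep 4, 2126 → Sep 4, 2127: 365 days.
Sep 4, 2127 → Sep 4, 2128: 366 days (Feb 29, 2128 is in that span).
Sep 4, 2128 → Sep 4, 2129: 365 days.
Sep 4, 2129 → Sep 4, 2130: 365 days.
Sep 4, 2130 → Sep 4, 2131: 365 days.
Sep 4, 2131 → Sep 4, 2132: 366 days (Feb 29, 2132 is in that span).
Sep 4, 2132 → Oct 4, 2132: 30 days (September has 30).
Oct 4, 2132 → Nov 4, 2132: 31 days (October has 31).
Nov 4, 2132 → Dec 4, 2132: 30 days (November has 30).
Dec 4, 2132 → Dec 13, 2132: 9 days.
Total: 7771 days.

7771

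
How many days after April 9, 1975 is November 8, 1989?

Apr 9, 1975 → Apr 9, 1976: 366 days (Feb 29, 1976 is in that span).
Apr 9, 1976 → Apr 9, 1977: 365 days.
Apr 9, 1977 → Apr 9, 1978: 365 days.
Apr 9, 1978 → Apr 9, 1979: 365 days.
Apr 9, 1979 → Apr 9, 1980: 366 days (Feb 29, 1980 is in that span).
Apr 9, 1980 → Apr 9, 1981: 365 days.
Apr 9, 1981 → Apr 9, 1982: 365 days.
Apr 9, 1982 → Apr 9, 1983: 365 days.
Apr 9, 1983 → Apr 9, 1984: 366 days (Feb 29, 1984 is in that span).
Apr 9, 1984 → Apr 9, 1985: 365 days.
Apr 9, 1985 → Apr 9, 1986: 365 days.
Apr 9, 1986 → Apr 9, 1987: 365 days.
Apr 9, 1987 → Apr 9, 1988: 366 days (Feb 29, 1988 is in that span).
Apr 9, 1988 → Apr 9, 1989: 365 days.
Apr 9, 1989 → May 9, 1989: 30 days (April has 30).
May 9, 1989 → Jun 9, 1989: 31 days (May has 31).
Jun 9, 1989 → Jul 9, 1989: 30 days (June has 30).
Jul 9, 1989 → Aug 9, 1989: 31 days (July has 31).
Aug 9, 1989 → Sep 9, 1989: 31 days (August has 31).
Sep 9, 1989 → Oct 9, 1989: 30 days (September has 30).
Oct 9, 1989 → Nov 8, 1989: 30 days.
Total: 5327 days.

5327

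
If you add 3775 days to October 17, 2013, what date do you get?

+365 (one year) → Oct 17, 2014 (3410 left).
+365 (one year) → Oct 17, 2015 (3045 left).
+366 (one year; includes Feb 29, 2016) → Oct 17, 2016 (2679 left).
+365 (one year) → Oct 17, 2017 (2314 left).
+365 (one year) → Oct 17, 2018 (1949 left).
+365 (one year) → Oct 17, 2019 (1584 left).
+366 (one year; includes Feb 29, 2020) → Oct 17, 2020 (1218 left).
+365 (one year) → Oct 17, 2021 (853 left).
+365 (one year) → Oct 17, 2022 (488 left).
+365 (one year) → Oct 17, 2023 (123 left).
Oct has 31 days: +15 → Nov 1, 2023 (108 left).
Nov has 30 days: +30 → Dec 1, 2023 (78 left).
Dec has 31 days: +31 → Jan 1, 2024 (47 left).
Jan has 31 days: +31 → Feb 1, 2024 (16 left).
+16 → Feb 17, 2024.

February 17, 2024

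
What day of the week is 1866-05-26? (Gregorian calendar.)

Doomsday rule: the anchor day for the 1800s is Friday. For year 66: 66÷12 = 5 r 6, and 6÷4 = 1, so 5+6+1 = 12.
Friday + 12 ≡ Wednesday — that's 1866's doomsday.
In May the doomsday date is May 9.
May 26 is 17 days after May 9; 17 mod 7 = 3, so Wednesday + 3 = Saturday.

Saturday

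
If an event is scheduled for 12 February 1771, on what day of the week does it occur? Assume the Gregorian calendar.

Tuesday

Doomsday rule: the anchor day for the 1700s is Sunday. For year 71: 71÷12 = 5 r 11, and 11÷4 = 2, so 5+11+2 = 18.
Sunday + 18 ≡ Thursday — that's 1771's doomsday.
In February the doomsday date is Feb 28 (1771 is not a leap year).
Feb 12 is 16 days before Feb 28; 16 mod 7 = 2, so Thursday − 2 = Tuesday.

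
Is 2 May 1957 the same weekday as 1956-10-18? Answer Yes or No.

Yes

From Oct 18, 1956 to May 2, 1957 is 196 days.
196 mod 7 = 0, so they are the same weekday.
(Oct 18, 1956 is a Thursday; May 2, 1957 is a Thursday.)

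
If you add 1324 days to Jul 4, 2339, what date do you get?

February 17, 2343

+366 (one year; includes Feb 29, 2340) → Jul 4, 2340 (958 left).
+365 (one year) → Jul 4, 2341 (593 left).
+365 (one year) → Jul 4, 2342 (228 left).
Jul has 31 days: +28 → Aug 1, 2342 (200 left).
Aug has 31 days: +31 → Sep 1, 2342 (169 left).
Sep has 30 days: +30 → Oct 1, 2342 (139 left).
Oct has 31 days: +31 → Nov 1, 2342 (108 left).
Nov has 30 days: +30 → Dec 1, 2342 (78 left).
Dec has 31 days: +31 → Jan 1, 2343 (47 left).
Jan has 31 days: +31 → Feb 1, 2343 (16 left).
+16 → Feb 17, 2343.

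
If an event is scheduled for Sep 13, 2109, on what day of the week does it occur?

Friday

Doomsday rule: the anchor day for the 2100s is Sunday. For year 09: 9÷12 = 0 r 9, and 9÷4 = 2, so 0+9+2 = 11.
Sunday + 11 ≡ Thursday — that's 2109's doomsday.
In September the doomsday date is Sep 5.
Sep 13 is 8 days after Sep 5; 8 mod 7 = 1, so Thursday + 1 = Friday.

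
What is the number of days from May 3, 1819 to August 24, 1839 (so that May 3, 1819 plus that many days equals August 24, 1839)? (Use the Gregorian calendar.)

May 3, 1819 → May 3, 1820: 366 days (Feb 29, 1820 is in that span).
May 3, 1820 → May 3, 1821: 365 days.
May 3, 1821 → May 3, 1822: 365 days.
May 3, 1822 → May 3, 1823: 365 days.
May 3, 1823 → May 3, 1824: 366 days (Feb 29, 1824 is in that span).
May 3, 1824 → May 3, 1825: 365 days.
May 3, 1825 → May 3, 1826: 365 days.
May 3, 1826 → May 3, 1827: 365 days.
May 3, 1827 → May 3, 1828: 366 days (Feb 29, 1828 is in that span).
May 3, 1828 → May 3, 1829: 365 days.
May 3, 1829 → May 3, 1830: 365 days.
May 3, 1830 → May 3, 1831: 365 days.
May 3, 1831 → May 3, 1832: 366 days (Feb 29, 1832 is in that span).
May 3, 1832 → May 3, 1833: 365 days.
May 3, 1833 → May 3, 1834: 365 days.
May 3, 1834 → May 3, 1835: 365 days.
May 3, 1835 → May 3, 1836: 366 days (Feb 29, 1836 is in that span).
May 3, 1836 → May 3, 1837: 365 days.
May 3, 1837 → May 3, 1838: 365 days.
May 3, 1838 → May 3, 1839: 365 days.
May 3, 1839 → Jun 3, 1839: 31 days (May has 31).
Jun 3, 1839 → Jul 3, 1839: 30 days (June has 30).
Jul 3, 1839 → Aug 3, 1839: 31 days (July has 31).
Aug 3, 1839 → Aug 24, 1839: 21 days.
Total: 7418 days.

7418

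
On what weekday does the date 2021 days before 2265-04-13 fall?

First find the weekday of Apr 13, 2265. Doomsday rule: the anchor day for the 2200s is Friday. For year 65: 65÷12 = 5 r 5, and 5÷4 = 1, so 5+5+1 = 11.
Friday + 11 ≡ Tuesday — that's 2265's doomsday.
In April the doomsday date is Apr 4.
Apr 13 is 9 days after Apr 4; 9 mod 7 = 2, so Tuesday + 2 = Thursday.
2021 mod 7 = 5, so 2021 days before a Thursday is Thursday − 5 = Saturday.

Saturday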